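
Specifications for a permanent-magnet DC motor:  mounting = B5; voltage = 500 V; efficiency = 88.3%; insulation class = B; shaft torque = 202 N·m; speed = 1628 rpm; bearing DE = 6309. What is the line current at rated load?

ω = 2π×1628/60 = 170.5 rad/s; P_out = τω = 202 × 170.5 = 34441 W
P_in = P_out / η = 34441 / 0.883 = 39005 W
I = P_in / V = 39005 / 500 = 78 A

78 A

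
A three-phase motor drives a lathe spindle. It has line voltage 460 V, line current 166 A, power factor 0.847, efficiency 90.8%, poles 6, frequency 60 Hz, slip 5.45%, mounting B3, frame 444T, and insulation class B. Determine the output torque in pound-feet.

P_in = √3·V·I·cosφ = 1.732 × 460 × 166 × 0.847 = 112020 W
P_out = η·P_in = 0.908 × 112020 = 101714 W
n_s = 120×60/6 = 1200 rpm; n = 1200×(1−0.0545) = 1135 rpm
ω = 2π×1135/60 = 118.9 rad/s
τ = P_out/ω = 101714/118.9 = 855.5 N·m
In lb·ft: 855.5/1.356 = 631 lb·ft

631 lb·ft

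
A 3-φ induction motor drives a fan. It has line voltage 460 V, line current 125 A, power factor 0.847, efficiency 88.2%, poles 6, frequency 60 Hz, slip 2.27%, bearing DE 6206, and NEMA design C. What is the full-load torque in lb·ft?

447 lb·ft

P_in = √3·V·I·cosφ = 1.732 × 460 × 125 × 0.847 = 84353 W
P_out = η·P_in = 0.882 × 84353 = 74399 W
n_s = 120×60/6 = 1200 rpm; n = 1200×(1−0.0227) = 1173 rpm
ω = 2π×1173/60 = 122.8 rad/s
τ = P_out/ω = 74399/122.8 = 605.9 N·m
In lb·ft: 605.9/1.356 = 447 lb·ft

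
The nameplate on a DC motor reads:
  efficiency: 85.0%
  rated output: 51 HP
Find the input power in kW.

44.8 kW

P_out = 51 × 746 = 38046 W
P_in = P_out/η = 38046/0.85 = 44760 W = 44.8 kW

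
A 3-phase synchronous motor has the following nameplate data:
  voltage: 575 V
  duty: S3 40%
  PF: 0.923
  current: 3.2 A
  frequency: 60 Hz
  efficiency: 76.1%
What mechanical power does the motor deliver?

P_in = √3·V·I·cosφ = 1.732 × 575 × 3.2 × 0.923 = 2941 W
P_out = η·P_in = 0.761 × 2941 = 2238 W

2.24 kW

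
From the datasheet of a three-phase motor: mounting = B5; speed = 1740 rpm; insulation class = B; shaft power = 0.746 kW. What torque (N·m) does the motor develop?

ω = 2π × 1740/60 = 182.2 rad/s
τ = P/ω = 746/182.2 = 4.09 N·m

4.09 N·m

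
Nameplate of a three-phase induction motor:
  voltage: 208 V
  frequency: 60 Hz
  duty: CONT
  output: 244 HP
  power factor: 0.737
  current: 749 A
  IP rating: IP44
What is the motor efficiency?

91.5 %

P_out = 244 × 746 = 182024 W
P_in = √3·V_L·I_L·cosφ = 1.732 × 208 × 749 × 0.737 = 198866 W
η = P_out / P_in = 182024 / 198866 = 0.915 = 91.5%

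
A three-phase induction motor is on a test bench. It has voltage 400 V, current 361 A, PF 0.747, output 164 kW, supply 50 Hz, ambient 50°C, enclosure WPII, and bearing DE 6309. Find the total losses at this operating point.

22800 W

P_in = √3·V·I·cosφ = 1.732×400×361×0.747 = 186825 W
P_out = 164000 W
Losses = P_in − P_out = 186825 − 164000 = 22825 W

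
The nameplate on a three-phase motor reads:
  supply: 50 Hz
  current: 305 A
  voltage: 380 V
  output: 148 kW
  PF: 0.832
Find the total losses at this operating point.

19 kW

P_in = √3·V·I·cosφ = 1.732×380×305×0.832 = 167015 W
P_out = 148000 W
Losses = P_in − P_out = 167015 − 148000 = 19015 W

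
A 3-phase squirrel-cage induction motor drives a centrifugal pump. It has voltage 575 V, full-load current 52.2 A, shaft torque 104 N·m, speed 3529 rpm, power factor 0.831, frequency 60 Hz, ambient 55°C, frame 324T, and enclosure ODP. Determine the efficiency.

ω = 2π × 3529/60 = 369.6 rad/s; P_out = τω = 104 × 369.6 = 38438 W
P_in = √3·V_L·I_L·cosφ = 1.732 × 575 × 52.2 × 0.831 = 43200 W
η = P_out / P_in = 38438 / 43200 = 0.890 = 89.0%

89.0 %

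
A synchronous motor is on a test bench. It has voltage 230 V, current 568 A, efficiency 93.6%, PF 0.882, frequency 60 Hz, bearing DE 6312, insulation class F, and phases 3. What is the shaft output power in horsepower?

P_in = √3·V·I·cosφ = 1.732 × 230 × 568 × 0.882 = 199569 W
P_out = η·P_in = 0.936 × 199569 = 186797 W
= 186797/746 = 250 HP

250 HP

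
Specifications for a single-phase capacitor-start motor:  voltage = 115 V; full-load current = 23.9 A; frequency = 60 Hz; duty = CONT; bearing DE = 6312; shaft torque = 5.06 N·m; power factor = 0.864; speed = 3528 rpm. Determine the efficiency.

78.7 %

ω = 2π × 3528/60 = 369.5 rad/s; P_out = τω = 5.06 × 369.5 = 1870 W
P_in = V·I·cosφ = 115 × 23.9 × 0.864 = 2375 W
η = P_out / P_in = 1870 / 2375 = 0.787 = 78.7%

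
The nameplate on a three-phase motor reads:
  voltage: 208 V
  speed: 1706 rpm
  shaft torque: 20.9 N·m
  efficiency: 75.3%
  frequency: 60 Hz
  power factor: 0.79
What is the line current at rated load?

17.4 A

ω = 2π×1706/60 = 178.7 rad/s; P_out = τω = 20.9 × 178.7 = 3735 W
P_in = P_out / η = 3735 / 0.753 = 4960 W
I_L = P_in / (√3·V_L·cosφ) = 4960 / (1.732 × 208 × 0.79) = 17.4 A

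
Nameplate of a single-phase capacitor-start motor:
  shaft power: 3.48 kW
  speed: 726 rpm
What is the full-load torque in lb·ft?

ω = 2π × 726/60 = 76.03 rad/s
τ = P/ω = 3480/76.03 = 45.77 N·m
In lb·ft: 45.77/1.356 = 33.8 lb·ft

33.8 lb·ft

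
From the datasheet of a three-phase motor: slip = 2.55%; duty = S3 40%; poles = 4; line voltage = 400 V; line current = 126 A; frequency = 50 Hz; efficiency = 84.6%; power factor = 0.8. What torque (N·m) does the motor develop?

P_in = √3·V·I·cosφ = 1.732 × 400 × 126 × 0.8 = 69834 W
P_out = η·P_in = 0.846 × 69834 = 59080 W
n_s = 120×50/4 = 1500 rpm; n = 1500×(1−0.0255) = 1462 rpm
ω = 2π×1462/60 = 153.1 rad/s
τ = P_out/ω = 59080/153.1 = 386 N·m

386 N·m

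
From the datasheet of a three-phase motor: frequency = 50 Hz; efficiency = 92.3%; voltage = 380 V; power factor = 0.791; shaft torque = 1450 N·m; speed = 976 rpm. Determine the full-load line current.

308 A

ω = 2π×976/60 = 102.2 rad/s; P_out = τω = 1450 × 102.2 = 148190 W
P_in = P_out / η = 148190 / 0.923 = 160553 W
I_L = P_in / (√3·V_L·cosφ) = 160553 / (1.732 × 380 × 0.791) = 308 A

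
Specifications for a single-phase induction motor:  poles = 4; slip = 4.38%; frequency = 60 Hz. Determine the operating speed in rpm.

1721 rpm

n_s = 120f/p = 120×60/4 = 1800 rpm
n = n_s(1 − s) = 1800 × (1 − 0.0438) = 1721 rpm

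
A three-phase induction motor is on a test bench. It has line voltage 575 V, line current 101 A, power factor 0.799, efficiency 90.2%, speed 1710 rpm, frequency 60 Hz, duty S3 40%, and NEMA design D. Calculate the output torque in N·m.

P_in = √3·V·I·cosφ = 1.732 × 575 × 101 × 0.799 = 80368 W
P_out = η·P_in = 0.902 × 80368 = 72492 W
n = 1710 rpm
ω = 2π×1710/60 = 179.1 rad/s
τ = P_out/ω = 72492/179.1 = 405 N·m

405 N·m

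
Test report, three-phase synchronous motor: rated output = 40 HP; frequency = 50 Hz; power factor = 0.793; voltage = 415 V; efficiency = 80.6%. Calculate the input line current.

65 A

P_out = 40 × 746 = 29840 W
P_in = P_out / η = 29840 / 0.806 = 37022 W
I_L = P_in / (√3·V_L·cosφ) = 37022 / (1.732 × 415 × 0.793) = 65 A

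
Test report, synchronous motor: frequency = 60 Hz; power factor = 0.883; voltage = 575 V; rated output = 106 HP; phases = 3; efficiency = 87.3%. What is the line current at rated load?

103 A

P_out = 106 × 746 = 79076 W
P_in = P_out / η = 79076 / 0.873 = 90580 W
I_L = P_in / (√3·V_L·cosφ) = 90580 / (1.732 × 575 × 0.883) = 103 A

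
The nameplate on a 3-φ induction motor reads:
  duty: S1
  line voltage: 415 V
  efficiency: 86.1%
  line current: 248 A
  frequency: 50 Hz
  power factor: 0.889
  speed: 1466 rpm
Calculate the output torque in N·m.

P_in = √3·V·I·cosφ = 1.732 × 415 × 248 × 0.889 = 158471 W
P_out = η·P_in = 0.861 × 158471 = 136444 W
n = 1466 rpm
ω = 2π×1466/60 = 153.5 rad/s
τ = P_out/ω = 136444/153.5 = 889 N·m

889 N·m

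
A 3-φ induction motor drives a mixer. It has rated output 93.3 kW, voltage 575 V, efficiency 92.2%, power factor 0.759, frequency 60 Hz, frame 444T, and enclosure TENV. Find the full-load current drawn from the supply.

P_out = 93.3 kW = 93300 W
P_in = P_out / η = 93300 / 0.922 = 101193 W
I_L = P_in / (√3·V_L·cosφ) = 101193 / (1.732 × 575 × 0.759) = 134 A

134 A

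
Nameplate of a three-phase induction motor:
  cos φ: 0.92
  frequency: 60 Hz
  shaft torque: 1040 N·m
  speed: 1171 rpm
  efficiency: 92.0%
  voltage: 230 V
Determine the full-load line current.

ω = 2π×1171/60 = 122.6 rad/s; P_out = τω = 1040 × 122.6 = 127504 W
P_in = P_out / η = 127504 / 0.920 = 138591 W
I_L = P_in / (√3·V_L·cosφ) = 138591 / (1.732 × 230 × 0.92) = 378 A

378 A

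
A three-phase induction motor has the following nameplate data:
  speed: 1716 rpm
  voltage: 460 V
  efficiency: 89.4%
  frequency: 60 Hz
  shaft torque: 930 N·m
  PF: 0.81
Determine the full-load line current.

290 A

ω = 2π×1716/60 = 179.7 rad/s; P_out = τω = 930 × 179.7 = 167121 W
P_in = P_out / η = 167121 / 0.894 = 186936 W
I_L = P_in / (√3·V_L·cosφ) = 186936 / (1.732 × 460 × 0.81) = 290 A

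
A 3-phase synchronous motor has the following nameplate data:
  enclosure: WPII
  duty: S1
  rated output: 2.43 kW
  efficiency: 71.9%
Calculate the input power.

P_out = 2430 W
P_in = P_out/η = 2430/0.719 = 3380 W = 3.38 kW

3.38 kW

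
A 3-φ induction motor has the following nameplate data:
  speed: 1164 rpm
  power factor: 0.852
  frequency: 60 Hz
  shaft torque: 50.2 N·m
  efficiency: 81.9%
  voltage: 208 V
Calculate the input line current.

ω = 2π×1164/60 = 121.9 rad/s; P_out = τω = 50.2 × 121.9 = 6119 W
P_in = P_out / η = 6119 / 0.819 = 7471 W
I_L = P_in / (√3·V_L·cosφ) = 7471 / (1.732 × 208 × 0.852) = 24.3 A

24.3 A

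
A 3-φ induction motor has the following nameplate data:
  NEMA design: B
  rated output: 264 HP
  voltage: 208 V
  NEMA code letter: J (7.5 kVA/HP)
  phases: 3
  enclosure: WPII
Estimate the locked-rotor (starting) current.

S_LR = 7.5 × 264 = 1980 kVA
I_LR = S_LR/(√3·V_L) = 1980000/(1.732×208) = 5500 A

5500 A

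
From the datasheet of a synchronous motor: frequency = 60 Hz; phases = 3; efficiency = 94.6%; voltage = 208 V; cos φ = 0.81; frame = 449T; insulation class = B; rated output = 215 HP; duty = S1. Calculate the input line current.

P_out = 215 × 746 = 160390 W
P_in = P_out / η = 160390 / 0.946 = 169545 W
I_L = P_in / (√3·V_L·cosφ) = 169545 / (1.732 × 208 × 0.81) = 581 A

581 A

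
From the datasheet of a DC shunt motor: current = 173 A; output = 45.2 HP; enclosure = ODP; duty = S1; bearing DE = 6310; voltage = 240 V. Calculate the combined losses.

P_in = V·I = 240×173 = 41520 W
P_out = 45.2×746 = 33719 W
Losses = P_in − P_out = 41520 − 33719 = 7801 W

7.8 kW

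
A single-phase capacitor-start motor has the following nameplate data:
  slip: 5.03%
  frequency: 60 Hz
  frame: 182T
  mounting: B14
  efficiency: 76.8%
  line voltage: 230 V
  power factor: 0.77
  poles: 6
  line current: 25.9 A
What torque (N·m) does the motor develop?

29.5 N·m

P_in = V·I·cosφ = 230 × 25.9 × 0.77 = 4587 W
P_out = η·P_in = 0.768 × 4587 = 3523 W
n_s = 120×60/6 = 1200 rpm; n = 1200×(1−0.0503) = 1140 rpm
ω = 2π×1140/60 = 119.4 rad/s
τ = P_out/ω = 3523/119.4 = 29.5 N·m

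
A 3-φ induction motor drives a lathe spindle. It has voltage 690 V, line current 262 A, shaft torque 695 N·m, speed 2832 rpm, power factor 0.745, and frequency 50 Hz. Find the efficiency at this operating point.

88.4 %

ω = 2π × 2832/60 = 296.6 rad/s; P_out = τω = 695 × 296.6 = 206137 W
P_in = √3·V_L·I_L·cosφ = 1.732 × 690 × 262 × 0.745 = 233268 W
η = P_out / P_in = 206137 / 233268 = 0.884 = 88.4%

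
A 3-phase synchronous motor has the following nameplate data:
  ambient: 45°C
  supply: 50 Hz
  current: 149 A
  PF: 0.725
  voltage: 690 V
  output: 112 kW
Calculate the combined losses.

17100 W

P_in = √3·V·I·cosφ = 1.732×690×149×0.725 = 129099 W
P_out = 112000 W
Losses = P_in − P_out = 129099 − 112000 = 17099 W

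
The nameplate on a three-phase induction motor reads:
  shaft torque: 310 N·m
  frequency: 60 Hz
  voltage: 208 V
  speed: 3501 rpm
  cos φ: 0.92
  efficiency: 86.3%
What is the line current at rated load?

ω = 2π×3501/60 = 366.6 rad/s; P_out = τω = 310 × 366.6 = 113646 W
P_in = P_out / η = 113646 / 0.863 = 131687 W
I_L = P_in / (√3·V_L·cosφ) = 131687 / (1.732 × 208 × 0.92) = 397 A

397 A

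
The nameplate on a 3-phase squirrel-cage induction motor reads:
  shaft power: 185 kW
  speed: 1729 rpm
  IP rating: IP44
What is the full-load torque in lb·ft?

ω = 2π × 1729/60 = 181.1 rad/s
τ = P/ω = 185000/181.1 = 1022 N·m
In lb·ft: 1022/1.356 = 754 lb·ft

754 lb·ft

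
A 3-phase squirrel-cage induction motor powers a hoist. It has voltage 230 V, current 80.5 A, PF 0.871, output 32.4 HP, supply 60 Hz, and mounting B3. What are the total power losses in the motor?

P_in = √3·V·I·cosφ = 1.732×230×80.5×0.871 = 27931 W
P_out = 32.4×746 = 24170 W
Losses = P_in − P_out = 27931 − 24170 = 3761 W

3.76 kW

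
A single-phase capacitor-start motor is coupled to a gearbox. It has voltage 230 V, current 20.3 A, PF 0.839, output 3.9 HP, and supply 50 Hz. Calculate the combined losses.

P_in = V·I·cosφ = 230×20.3×0.839 = 3917 W
P_out = 3.9×746 = 2909 W
Losses = P_in − P_out = 3917 − 2909 = 1008 W

1010 W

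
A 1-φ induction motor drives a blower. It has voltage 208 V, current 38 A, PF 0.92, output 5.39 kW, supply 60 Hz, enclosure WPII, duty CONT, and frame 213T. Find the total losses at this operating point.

P_in = V·I·cosφ = 208×38×0.92 = 7272 W
P_out = 5390 W
Losses = P_in − P_out = 7272 − 5390 = 1882 W

1880 W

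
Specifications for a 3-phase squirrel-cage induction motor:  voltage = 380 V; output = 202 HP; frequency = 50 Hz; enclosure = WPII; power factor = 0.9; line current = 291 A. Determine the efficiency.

87.4 %

P_out = 202 × 746 = 150692 W
P_in = √3·V_L·I_L·cosφ = 1.732 × 380 × 291 × 0.9 = 172372 W
η = P_out / P_in = 150692 / 172372 = 0.874 = 87.4%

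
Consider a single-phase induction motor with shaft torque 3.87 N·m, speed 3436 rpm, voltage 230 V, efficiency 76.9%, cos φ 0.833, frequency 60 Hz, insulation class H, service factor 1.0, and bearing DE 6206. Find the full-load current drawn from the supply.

9.45 A

ω = 2π×3436/60 = 359.8 rad/s; P_out = τω = 3.87 × 359.8 = 1392 W
P_in = P_out / η = 1392 / 0.769 = 1810 W
I = P_in / (V·cosφ) = 1810 / (230 × 0.833) = 9.45 A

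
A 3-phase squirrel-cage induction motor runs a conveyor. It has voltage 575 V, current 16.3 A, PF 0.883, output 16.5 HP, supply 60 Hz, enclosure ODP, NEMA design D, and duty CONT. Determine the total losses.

2.03 kW

P_in = √3·V·I·cosφ = 1.732×575×16.3×0.883 = 14334 W
P_out = 16.5×746 = 12309 W
Losses = P_in − P_out = 14334 − 12309 = 2025 W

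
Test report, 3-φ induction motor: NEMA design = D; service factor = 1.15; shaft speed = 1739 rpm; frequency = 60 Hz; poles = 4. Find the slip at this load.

n_s = 120f/p = 120×60/4 = 1800 rpm
s = (n_s − n)/n_s = (1800 − 1739)/1800 = 0.0339

3.4 %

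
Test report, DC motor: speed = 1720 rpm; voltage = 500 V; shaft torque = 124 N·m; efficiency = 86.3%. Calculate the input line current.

ω = 2π×1720/60 = 180.1 rad/s; P_out = τω = 124 × 180.1 = 22332 W
P_in = P_out / η = 22332 / 0.863 = 25877 W
I = P_in / V = 25877 / 500 = 51.8 A

51.8 A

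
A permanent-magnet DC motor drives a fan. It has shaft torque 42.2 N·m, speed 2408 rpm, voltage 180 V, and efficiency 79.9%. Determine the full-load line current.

74 A

ω = 2π×2408/60 = 252.2 rad/s; P_out = τω = 42.2 × 252.2 = 10643 W
P_in = P_out / η = 10643 / 0.799 = 13320 W
I = P_in / V = 13320 / 180 = 74 A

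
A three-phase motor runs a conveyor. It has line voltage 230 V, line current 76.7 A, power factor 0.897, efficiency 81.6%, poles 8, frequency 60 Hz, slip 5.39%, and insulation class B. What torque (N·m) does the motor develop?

251 N·m

P_in = √3·V·I·cosφ = 1.732 × 230 × 76.7 × 0.897 = 27407 W
P_out = η·P_in = 0.816 × 27407 = 22364 W
n_s = 120×60/8 = 900 rpm; n = 900×(1−0.0539) = 851 rpm
ω = 2π×851/60 = 89.12 rad/s
τ = P_out/ω = 22364/89.12 = 251 N·m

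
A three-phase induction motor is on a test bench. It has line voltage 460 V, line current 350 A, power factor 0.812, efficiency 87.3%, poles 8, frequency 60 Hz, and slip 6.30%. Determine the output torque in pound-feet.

P_in = √3·V·I·cosφ = 1.732 × 460 × 350 × 0.812 = 226428 W
P_out = η·P_in = 0.873 × 226428 = 197672 W
n_s = 120×60/8 = 900 rpm; n = 900×(1−0.063) = 843 rpm
ω = 2π×843/60 = 88.28 rad/s
τ = P_out/ω = 197672/88.28 = 2239 N·m
In lb·ft: 2239/1.356 = 1650 lb·ft

1650 lb·ft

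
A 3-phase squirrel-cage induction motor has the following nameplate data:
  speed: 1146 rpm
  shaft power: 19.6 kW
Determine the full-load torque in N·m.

163 N·m

ω = 2π × 1146/60 = 120 rad/s
τ = P/ω = 19600/120 = 163 N·m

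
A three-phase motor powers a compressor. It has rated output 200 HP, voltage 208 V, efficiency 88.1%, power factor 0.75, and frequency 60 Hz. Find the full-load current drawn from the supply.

627 A

P_out = 200 × 746 = 149200 W
P_in = P_out / η = 149200 / 0.881 = 169353 W
I_L = P_in / (√3·V_L·cosφ) = 169353 / (1.732 × 208 × 0.75) = 627 A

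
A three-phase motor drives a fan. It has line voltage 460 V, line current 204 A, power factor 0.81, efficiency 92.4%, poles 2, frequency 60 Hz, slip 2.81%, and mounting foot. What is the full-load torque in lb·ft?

245 lb·ft

P_in = √3·V·I·cosφ = 1.732 × 460 × 204 × 0.81 = 131650 W
P_out = η·P_in = 0.924 × 131650 = 121645 W
n_s = 120×60/2 = 3600 rpm; n = 3600×(1−0.0281) = 3499 rpm
ω = 2π×3499/60 = 366.4 rad/s
τ = P_out/ω = 121645/366.4 = 332 N·m
In lb·ft: 332/1.356 = 245 lb·ft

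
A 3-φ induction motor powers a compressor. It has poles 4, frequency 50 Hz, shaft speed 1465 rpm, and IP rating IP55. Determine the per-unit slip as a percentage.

2.3 %

n_s = 120f/p = 120×50/4 = 1500 rpm
s = (n_s − n)/n_s = (1500 − 1465)/1500 = 0.0233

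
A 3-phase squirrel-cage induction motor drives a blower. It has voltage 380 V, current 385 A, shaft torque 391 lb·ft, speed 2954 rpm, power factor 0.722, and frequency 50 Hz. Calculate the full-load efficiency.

89.6 %

τ = 391 lb·ft × 1.356 = 530.2 N·m
ω = 2π × 2954/60 = 309.3 rad/s; P_out = τω = 530.2 × 309.3 = 163991 W
P_in = √3·V_L·I_L·cosφ = 1.732 × 380 × 385 × 0.722 = 182949 W
η = P_out / P_in = 163991 / 182949 = 0.896 = 89.6%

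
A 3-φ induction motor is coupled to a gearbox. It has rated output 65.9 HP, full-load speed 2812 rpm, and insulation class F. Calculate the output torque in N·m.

P_out = 65.9 × 746 = 49161 W
ω = 2π × 2812/60 = 294.5 rad/s
τ = P_out/ω = 49161/294.5 = 167 N·m

167 N·m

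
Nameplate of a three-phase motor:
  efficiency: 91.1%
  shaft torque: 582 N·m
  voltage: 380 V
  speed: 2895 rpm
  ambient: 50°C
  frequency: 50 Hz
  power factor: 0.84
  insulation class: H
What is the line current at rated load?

350 A

ω = 2π×2895/60 = 303.2 rad/s; P_out = τω = 582 × 303.2 = 176462 W
P_in = P_out / η = 176462 / 0.911 = 193701 W
I_L = P_in / (√3·V_L·cosφ) = 193701 / (1.732 × 380 × 0.84) = 350 A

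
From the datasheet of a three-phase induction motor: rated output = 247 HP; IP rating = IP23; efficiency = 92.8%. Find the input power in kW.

199 kW

P_out = 247 × 746 = 184262 W
P_in = P_out/η = 184262/0.928 = 198558 W = 199 kW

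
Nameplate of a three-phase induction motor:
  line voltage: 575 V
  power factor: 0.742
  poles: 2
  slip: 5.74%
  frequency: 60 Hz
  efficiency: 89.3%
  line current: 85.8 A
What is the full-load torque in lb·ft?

118 lb·ft

P_in = √3·V·I·cosφ = 1.732 × 575 × 85.8 × 0.742 = 63403 W
P_out = η·P_in = 0.893 × 63403 = 56619 W
n_s = 120×60/2 = 3600 rpm; n = 3600×(1−0.0574) = 3393 rpm
ω = 2π×3393/60 = 355.3 rad/s
τ = P_out/ω = 56619/355.3 = 159.4 N·m
In lb·ft: 159.4/1.356 = 118 lb·ft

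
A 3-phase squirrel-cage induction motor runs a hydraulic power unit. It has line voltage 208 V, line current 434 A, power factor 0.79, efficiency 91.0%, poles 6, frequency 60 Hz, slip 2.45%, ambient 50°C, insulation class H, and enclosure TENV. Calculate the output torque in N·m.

917 N·m

P_in = √3·V·I·cosφ = 1.732 × 208 × 434 × 0.79 = 123517 W
P_out = η·P_in = 0.91 × 123517 = 112400 W
n_s = 120×60/6 = 1200 rpm; n = 1200×(1−0.0245) = 1171 rpm
ω = 2π×1171/60 = 122.6 rad/s
τ = P_out/ω = 112400/122.6 = 917 N·m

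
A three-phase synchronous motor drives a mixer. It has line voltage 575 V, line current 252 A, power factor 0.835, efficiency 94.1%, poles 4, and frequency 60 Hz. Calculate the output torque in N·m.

P_in = √3·V·I·cosφ = 1.732 × 575 × 252 × 0.835 = 209557 W
P_out = η·P_in = 0.941 × 209557 = 197193 W
n = n_s = 120×60/4 = 1800 rpm (synchronous)
ω = 2π×1800/60 = 188.5 rad/s
τ = P_out/ω = 197193/188.5 = 1050 N·m

1050 N·m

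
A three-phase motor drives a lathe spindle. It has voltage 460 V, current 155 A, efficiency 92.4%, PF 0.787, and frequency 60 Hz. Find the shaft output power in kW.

P_in = √3·V·I·cosφ = 1.732 × 460 × 155 × 0.787 = 97188 W
P_out = η·P_in = 0.924 × 97188 = 89802 W

89.8 kW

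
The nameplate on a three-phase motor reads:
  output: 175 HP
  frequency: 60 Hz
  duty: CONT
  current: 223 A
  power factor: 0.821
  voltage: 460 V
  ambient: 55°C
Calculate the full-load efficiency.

89.5 %

P_out = 175 × 746 = 130550 W
P_in = √3·V_L·I_L·cosφ = 1.732 × 460 × 223 × 0.821 = 145866 W
η = P_out / P_in = 130550 / 145866 = 0.895 = 89.5%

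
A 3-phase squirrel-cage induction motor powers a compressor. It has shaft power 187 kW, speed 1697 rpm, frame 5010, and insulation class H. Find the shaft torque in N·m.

ω = 2π × 1697/60 = 177.7 rad/s
τ = P/ω = 187000/177.7 = 1050 N·m

1050 N·m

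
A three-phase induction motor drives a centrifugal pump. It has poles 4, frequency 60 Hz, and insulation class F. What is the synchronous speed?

n_s = 120f/p = 120×60/4 = 1800 rpm

1800 rpm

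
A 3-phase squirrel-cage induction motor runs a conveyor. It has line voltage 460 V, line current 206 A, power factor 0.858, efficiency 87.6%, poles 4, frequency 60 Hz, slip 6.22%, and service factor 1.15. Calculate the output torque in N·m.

698 N·m

P_in = √3·V·I·cosφ = 1.732 × 460 × 206 × 0.858 = 140819 W
P_out = η·P_in = 0.876 × 140819 = 123357 W
n_s = 120×60/4 = 1800 rpm; n = 1800×(1−0.0622) = 1688 rpm
ω = 2π×1688/60 = 176.8 rad/s
τ = P_out/ω = 123357/176.8 = 698 N·m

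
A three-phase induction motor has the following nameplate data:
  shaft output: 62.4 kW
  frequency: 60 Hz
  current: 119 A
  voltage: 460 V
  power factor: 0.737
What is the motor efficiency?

P_out = 62.4 kW = 62400 W
P_in = √3·V_L·I_L·cosφ = 1.732 × 460 × 119 × 0.737 = 69875 W
η = P_out / P_in = 62400 / 69875 = 0.893 = 89.3%

89.3 %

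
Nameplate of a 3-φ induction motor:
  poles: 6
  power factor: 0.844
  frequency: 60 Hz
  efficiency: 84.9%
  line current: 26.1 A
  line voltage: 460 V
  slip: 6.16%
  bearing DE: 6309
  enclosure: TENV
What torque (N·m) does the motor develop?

P_in = √3·V·I·cosφ = 1.732 × 460 × 26.1 × 0.844 = 17550 W
P_out = η·P_in = 0.849 × 17550 = 14900 W
n_s = 120×60/6 = 1200 rpm; n = 1200×(1−0.0616) = 1126 rpm
ω = 2π×1126/60 = 117.9 rad/s
τ = P_out/ω = 14900/117.9 = 126 N·m

126 N·m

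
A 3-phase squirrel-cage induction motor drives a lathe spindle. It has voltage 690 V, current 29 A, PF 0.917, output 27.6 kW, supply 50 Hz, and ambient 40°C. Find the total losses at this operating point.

4.18 kW

P_in = √3·V·I·cosφ = 1.732×690×29×0.917 = 31781 W
P_out = 27600 W
Losses = P_in − P_out = 31781 − 27600 = 4181 W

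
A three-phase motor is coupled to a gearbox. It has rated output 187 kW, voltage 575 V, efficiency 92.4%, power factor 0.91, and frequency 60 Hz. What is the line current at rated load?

P_out = 187 kW = 187000 W
P_in = P_out / η = 187000 / 0.924 = 202381 W
I_L = P_in / (√3·V_L·cosφ) = 202381 / (1.732 × 575 × 0.91) = 223 A

223 A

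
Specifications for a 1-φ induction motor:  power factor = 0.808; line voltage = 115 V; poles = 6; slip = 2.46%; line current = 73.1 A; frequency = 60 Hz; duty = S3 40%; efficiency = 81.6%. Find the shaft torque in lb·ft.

33.4 lb·ft

P_in = V·I·cosφ = 115 × 73.1 × 0.808 = 6792 W
P_out = η·P_in = 0.816 × 6792 = 5542 W
n_s = 120×60/6 = 1200 rpm; n = 1200×(1−0.0246) = 1170 rpm
ω = 2π×1170/60 = 122.5 rad/s
τ = P_out/ω = 5542/122.5 = 45.24 N·m
In lb·ft: 45.24/1.356 = 33.4 lb·ft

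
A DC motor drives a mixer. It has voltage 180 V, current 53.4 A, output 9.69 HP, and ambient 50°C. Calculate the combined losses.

P_in = V·I = 180×53.4 = 9612 W
P_out = 9.69×746 = 7229 W
Losses = P_in − P_out = 9612 − 7229 = 2383 W

2.38 kW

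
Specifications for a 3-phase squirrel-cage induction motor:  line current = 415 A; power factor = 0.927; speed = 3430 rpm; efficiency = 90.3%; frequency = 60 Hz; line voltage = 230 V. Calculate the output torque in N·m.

P_in = √3·V·I·cosφ = 1.732 × 230 × 415 × 0.927 = 153251 W
P_out = η·P_in = 0.903 × 153251 = 138386 W
n = 3430 rpm
ω = 2π×3430/60 = 359.2 rad/s
τ = P_out/ω = 138386/359.2 = 385 N·m

385 N·m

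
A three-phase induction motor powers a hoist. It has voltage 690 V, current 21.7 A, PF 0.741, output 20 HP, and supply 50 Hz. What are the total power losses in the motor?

4.3 kW

P_in = √3·V·I·cosφ = 1.732×690×21.7×0.741 = 19217 W
P_out = 20×746 = 14920 W
Losses = P_in − P_out = 19217 − 14920 = 4297 W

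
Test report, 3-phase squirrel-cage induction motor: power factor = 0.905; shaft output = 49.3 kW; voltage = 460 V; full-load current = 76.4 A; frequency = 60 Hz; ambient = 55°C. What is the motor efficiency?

89.5 %

P_out = 49.3 kW = 49300 W
P_in = √3·V_L·I_L·cosφ = 1.732 × 460 × 76.4 × 0.905 = 55087 W
η = P_out / P_in = 49300 / 55087 = 0.895 = 89.5%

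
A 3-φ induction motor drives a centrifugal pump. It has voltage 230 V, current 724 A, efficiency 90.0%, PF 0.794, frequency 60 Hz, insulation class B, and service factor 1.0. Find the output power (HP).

P_in = √3·V·I·cosφ = 1.732 × 230 × 724 × 0.794 = 229000 W
P_out = η·P_in = 0.9 × 229000 = 206100 W
= 206100/746 = 276 HP

276 HP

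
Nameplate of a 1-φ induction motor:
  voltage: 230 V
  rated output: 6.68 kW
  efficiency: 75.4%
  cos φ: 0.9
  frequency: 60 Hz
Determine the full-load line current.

P_out = 6.68 kW = 6680 W
P_in = P_out / η = 6680 / 0.754 = 8859 W
I = P_in / (V·cosφ) = 8859 / (230 × 0.9) = 42.8 A

42.8 A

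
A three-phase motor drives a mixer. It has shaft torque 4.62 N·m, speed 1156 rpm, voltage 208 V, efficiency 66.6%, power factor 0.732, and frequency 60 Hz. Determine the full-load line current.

ω = 2π×1156/60 = 121.1 rad/s; P_out = τω = 4.62 × 121.1 = 559 W
P_in = P_out / η = 559 / 0.666 = 839 W
I_L = P_in / (√3·V_L·cosφ) = 839 / (1.732 × 208 × 0.732) = 3.18 A

3.18 A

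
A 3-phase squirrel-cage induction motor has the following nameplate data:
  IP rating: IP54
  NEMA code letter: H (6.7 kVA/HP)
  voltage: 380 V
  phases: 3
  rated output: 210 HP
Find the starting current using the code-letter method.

S_LR = 6.7 × 210 = 1407 kVA
I_LR = S_LR/(√3·V_L) = 1407000/(1.732×380) = 2140 A

2140 A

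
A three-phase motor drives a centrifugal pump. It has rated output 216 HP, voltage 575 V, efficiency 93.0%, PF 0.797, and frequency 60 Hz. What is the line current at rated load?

218 A

P_out = 216 × 746 = 161136 W
P_in = P_out / η = 161136 / 0.930 = 173265 W
I_L = P_in / (√3·V_L·cosφ) = 173265 / (1.732 × 575 × 0.797) = 218 A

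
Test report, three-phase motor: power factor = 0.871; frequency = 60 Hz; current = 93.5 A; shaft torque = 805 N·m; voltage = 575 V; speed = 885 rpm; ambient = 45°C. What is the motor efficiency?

92.0 %

ω = 2π × 885/60 = 92.68 rad/s; P_out = τω = 805 × 92.68 = 74607 W
P_in = √3·V_L·I_L·cosφ = 1.732 × 575 × 93.5 × 0.871 = 81105 W
η = P_out / P_in = 74607 / 81105 = 0.920 = 92.0%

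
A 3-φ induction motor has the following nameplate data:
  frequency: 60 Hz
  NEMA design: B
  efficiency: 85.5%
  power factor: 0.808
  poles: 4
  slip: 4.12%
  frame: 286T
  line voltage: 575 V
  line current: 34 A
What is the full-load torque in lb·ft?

95.5 lb·ft

P_in = √3·V·I·cosφ = 1.732 × 575 × 34 × 0.808 = 27359 W
P_out = η·P_in = 0.855 × 27359 = 23392 W
n_s = 120×60/4 = 1800 rpm; n = 1800×(1−0.0412) = 1726 rpm
ω = 2π×1726/60 = 180.7 rad/s
τ = P_out/ω = 23392/180.7 = 129.5 N·m
In lb·ft: 129.5/1.356 = 95.5 lb·ft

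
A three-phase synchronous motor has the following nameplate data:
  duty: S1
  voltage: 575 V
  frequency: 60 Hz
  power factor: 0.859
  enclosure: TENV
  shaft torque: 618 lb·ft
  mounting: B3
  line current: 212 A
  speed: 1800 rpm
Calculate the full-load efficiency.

87.1 %

τ = 618 lb·ft × 1.356 = 838 N·m
ω = 2π × 1800/60 = 188.5 rad/s; P_out = τω = 838 × 188.5 = 157963 W
P_in = √3·V_L·I_L·cosφ = 1.732 × 575 × 212 × 0.859 = 181361 W
η = P_out / P_in = 157963 / 181361 = 0.871 = 87.1%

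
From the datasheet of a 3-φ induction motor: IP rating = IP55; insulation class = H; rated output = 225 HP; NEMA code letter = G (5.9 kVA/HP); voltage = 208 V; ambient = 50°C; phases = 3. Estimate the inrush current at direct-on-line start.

S_LR = 5.9 × 225 = 1327.5 kVA
I_LR = S_LR/(√3·V_L) = 1327500/(1.732×208) = 3680 A

3680 A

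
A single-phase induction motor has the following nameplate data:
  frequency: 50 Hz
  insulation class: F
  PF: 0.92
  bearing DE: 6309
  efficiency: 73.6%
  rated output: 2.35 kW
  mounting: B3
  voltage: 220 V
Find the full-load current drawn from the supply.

P_out = 2.35 kW = 2350 W
P_in = P_out / η = 2350 / 0.736 = 3193 W
I = P_in / (V·cosφ) = 3193 / (220 × 0.92) = 15.8 A

15.8 A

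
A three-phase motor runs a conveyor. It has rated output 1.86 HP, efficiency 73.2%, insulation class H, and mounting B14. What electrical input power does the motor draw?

1.9 kW

P_out = 1.86 × 746 = 1388 W
P_in = P_out/η = 1388/0.732 = 1896 W = 1.9 kW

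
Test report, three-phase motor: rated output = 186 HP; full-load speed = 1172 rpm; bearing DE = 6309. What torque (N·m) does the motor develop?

P_out = 186 × 746 = 138756 W
ω = 2π × 1172/60 = 122.7 rad/s
τ = P_out/ω = 138756/122.7 = 1130 N·m

1130 N·m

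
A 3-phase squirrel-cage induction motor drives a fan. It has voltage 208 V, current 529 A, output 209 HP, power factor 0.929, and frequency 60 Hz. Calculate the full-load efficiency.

P_out = 209 × 746 = 155914 W
P_in = √3·V_L·I_L·cosφ = 1.732 × 208 × 529 × 0.929 = 177045 W
η = P_out / P_in = 155914 / 177045 = 0.881 = 88.1%

88.1 %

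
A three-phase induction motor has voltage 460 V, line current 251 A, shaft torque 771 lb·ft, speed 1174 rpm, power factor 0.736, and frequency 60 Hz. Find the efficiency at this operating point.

τ = 771 lb·ft × 1.356 = 1045 N·m
ω = 2π × 1174/60 = 122.9 rad/s; P_out = τω = 1045 × 122.9 = 128431 W
P_in = √3·V_L·I_L·cosφ = 1.732 × 460 × 251 × 0.736 = 147183 W
η = P_out / P_in = 128431 / 147183 = 0.873 = 87.3%

87.3 %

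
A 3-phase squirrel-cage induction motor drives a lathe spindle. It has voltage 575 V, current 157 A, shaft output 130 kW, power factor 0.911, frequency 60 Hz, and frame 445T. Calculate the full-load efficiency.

P_out = 130 kW = 130000 W
P_in = √3·V_L·I_L·cosφ = 1.732 × 575 × 157 × 0.911 = 142441 W
η = P_out / P_in = 130000 / 142441 = 0.913 = 91.3%

91.3 %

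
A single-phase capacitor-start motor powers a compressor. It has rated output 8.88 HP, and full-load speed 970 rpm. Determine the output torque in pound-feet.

P_out = 8.88 × 746 = 6624 W
ω = 2π × 970/60 = 101.6 rad/s
τ = P_out/ω = 6624/101.6 = 65.2 N·m
In lb·ft: 65.2/1.356 = 48.1 lb·ft

48.1 lb·ft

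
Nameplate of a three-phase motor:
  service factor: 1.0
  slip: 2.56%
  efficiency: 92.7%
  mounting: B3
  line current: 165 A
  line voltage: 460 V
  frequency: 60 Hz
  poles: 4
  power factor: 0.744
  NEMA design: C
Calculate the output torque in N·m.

494 N·m

P_in = √3·V·I·cosφ = 1.732 × 460 × 165 × 0.744 = 97805 W
P_out = η·P_in = 0.927 × 97805 = 90665 W
n_s = 120×60/4 = 1800 rpm; n = 1800×(1−0.0256) = 1754 rpm
ω = 2π×1754/60 = 183.7 rad/s
τ = P_out/ω = 90665/183.7 = 494 N·m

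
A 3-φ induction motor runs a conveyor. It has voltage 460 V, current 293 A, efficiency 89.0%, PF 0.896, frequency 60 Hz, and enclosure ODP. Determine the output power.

186 kW

P_in = √3·V·I·cosφ = 1.732 × 460 × 293 × 0.896 = 209161 W
P_out = η·P_in = 0.89 × 209161 = 186153 W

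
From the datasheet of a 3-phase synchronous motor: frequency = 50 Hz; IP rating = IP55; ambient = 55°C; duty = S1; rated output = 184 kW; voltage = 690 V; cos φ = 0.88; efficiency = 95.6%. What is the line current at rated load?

P_out = 184 kW = 184000 W
P_in = P_out / η = 184000 / 0.956 = 192469 W
I_L = P_in / (√3·V_L·cosφ) = 192469 / (1.732 × 690 × 0.88) = 183 A

183 A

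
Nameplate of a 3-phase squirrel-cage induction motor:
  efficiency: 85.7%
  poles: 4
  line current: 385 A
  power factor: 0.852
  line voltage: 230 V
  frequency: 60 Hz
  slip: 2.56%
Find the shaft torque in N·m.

610 N·m

P_in = √3·V·I·cosφ = 1.732 × 230 × 385 × 0.852 = 130670 W
P_out = η·P_in = 0.857 × 130670 = 111984 W
n_s = 120×60/4 = 1800 rpm; n = 1800×(1−0.0256) = 1754 rpm
ω = 2π×1754/60 = 183.7 rad/s
τ = P_out/ω = 111984/183.7 = 610 N·m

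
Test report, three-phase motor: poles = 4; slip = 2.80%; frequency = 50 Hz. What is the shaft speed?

1458 rpm

n_s = 120f/p = 120×50/4 = 1500 rpm
n = n_s(1 − s) = 1500 × (1 − 0.028) = 1458 rpm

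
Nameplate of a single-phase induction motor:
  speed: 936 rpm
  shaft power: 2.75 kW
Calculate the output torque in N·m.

ω = 2π × 936/60 = 98.02 rad/s
τ = P/ω = 2750/98.02 = 28.1 N·m

28.1 N·m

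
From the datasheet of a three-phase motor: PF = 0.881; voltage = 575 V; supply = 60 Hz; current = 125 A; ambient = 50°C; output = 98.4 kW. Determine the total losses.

P_in = √3·V·I·cosφ = 1.732×575×125×0.881 = 109673 W
P_out = 98400 W
Losses = P_in − P_out = 109673 − 98400 = 11273 W

11.3 kW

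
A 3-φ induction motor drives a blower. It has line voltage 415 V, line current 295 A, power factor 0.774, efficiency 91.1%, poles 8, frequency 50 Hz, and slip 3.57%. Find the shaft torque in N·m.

1970 N·m

P_in = √3·V·I·cosφ = 1.732 × 415 × 295 × 0.774 = 164119 W
P_out = η·P_in = 0.911 × 164119 = 149512 W
n_s = 120×50/8 = 750 rpm; n = 750×(1−0.0357) = 723 rpm
ω = 2π×723/60 = 75.71 rad/s
τ = P_out/ω = 149512/75.71 = 1970 N·m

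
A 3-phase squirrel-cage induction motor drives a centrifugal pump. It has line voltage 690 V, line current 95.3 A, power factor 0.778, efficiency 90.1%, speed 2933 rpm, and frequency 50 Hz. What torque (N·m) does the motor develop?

260 N·m

P_in = √3·V·I·cosφ = 1.732 × 690 × 95.3 × 0.778 = 88607 W
P_out = η·P_in = 0.901 × 88607 = 79835 W
n = 2933 rpm
ω = 2π×2933/60 = 307.1 rad/s
τ = P_out/ω = 79835/307.1 = 260 N·m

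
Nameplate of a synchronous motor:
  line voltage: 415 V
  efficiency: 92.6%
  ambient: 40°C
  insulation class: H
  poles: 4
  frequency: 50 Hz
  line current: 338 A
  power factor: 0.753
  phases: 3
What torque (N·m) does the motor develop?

P_in = √3·V·I·cosφ = 1.732 × 415 × 338 × 0.753 = 182940 W
P_out = η·P_in = 0.926 × 182940 = 169402 W
n = n_s = 120×50/4 = 1500 rpm (synchronous)
ω = 2π×1500/60 = 157.1 rad/s
τ = P_out/ω = 169402/157.1 = 1080 N·m

1080 N·m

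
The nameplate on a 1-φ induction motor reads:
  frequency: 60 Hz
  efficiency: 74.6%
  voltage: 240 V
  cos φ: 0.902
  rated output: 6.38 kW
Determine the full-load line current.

39.5 A

P_out = 6.38 kW = 6380 W
P_in = P_out / η = 6380 / 0.746 = 8552 W
I = P_in / (V·cosφ) = 8552 / (240 × 0.902) = 39.5 A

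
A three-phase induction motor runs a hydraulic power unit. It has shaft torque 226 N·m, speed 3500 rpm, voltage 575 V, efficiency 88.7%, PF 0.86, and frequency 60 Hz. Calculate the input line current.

ω = 2π×3500/60 = 366.5 rad/s; P_out = τω = 226 × 366.5 = 82829 W
P_in = P_out / η = 82829 / 0.887 = 93381 W
I_L = P_in / (√3·V_L·cosφ) = 93381 / (1.732 × 575 × 0.86) = 109 A

109 A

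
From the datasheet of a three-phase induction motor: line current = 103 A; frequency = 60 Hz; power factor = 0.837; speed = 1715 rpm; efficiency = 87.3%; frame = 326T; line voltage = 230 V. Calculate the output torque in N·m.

167 N·m

P_in = √3·V·I·cosφ = 1.732 × 230 × 103 × 0.837 = 34343 W
P_out = η·P_in = 0.873 × 34343 = 29981 W
n = 1715 rpm
ω = 2π×1715/60 = 179.6 rad/s
τ = P_out/ω = 29981/179.6 = 167 N·m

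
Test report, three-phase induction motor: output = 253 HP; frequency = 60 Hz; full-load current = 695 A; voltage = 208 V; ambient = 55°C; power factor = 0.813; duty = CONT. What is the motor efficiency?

P_out = 253 × 746 = 188738 W
P_in = √3·V_L·I_L·cosφ = 1.732 × 208 × 695 × 0.813 = 203557 W
η = P_out / P_in = 188738 / 203557 = 0.927 = 92.7%

92.7 %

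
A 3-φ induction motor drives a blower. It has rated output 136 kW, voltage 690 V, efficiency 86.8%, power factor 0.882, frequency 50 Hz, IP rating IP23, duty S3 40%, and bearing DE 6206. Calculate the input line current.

149 A

P_out = 136 kW = 136000 W
P_in = P_out / η = 136000 / 0.868 = 156682 W
I_L = P_in / (√3·V_L·cosφ) = 156682 / (1.732 × 690 × 0.882) = 149 A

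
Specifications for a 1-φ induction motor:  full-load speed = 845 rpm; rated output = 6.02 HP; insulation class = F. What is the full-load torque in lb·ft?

37.4 lb·ft

P_out = 6.02 × 746 = 4491 W
ω = 2π × 845/60 = 88.49 rad/s
τ = P_out/ω = 4491/88.49 = 50.75 N·m
In lb·ft: 50.75/1.356 = 37.4 lb·ft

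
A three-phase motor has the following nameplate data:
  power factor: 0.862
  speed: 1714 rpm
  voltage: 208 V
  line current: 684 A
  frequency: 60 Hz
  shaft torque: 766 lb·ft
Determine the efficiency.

τ = 766 lb·ft × 1.356 = 1039 N·m
ω = 2π × 1714/60 = 179.5 rad/s; P_out = τω = 1039 × 179.5 = 186501 W
P_in = √3·V_L·I_L·cosφ = 1.732 × 208 × 684 × 0.862 = 212410 W
η = P_out / P_in = 186501 / 212410 = 0.878 = 87.8%

87.8 %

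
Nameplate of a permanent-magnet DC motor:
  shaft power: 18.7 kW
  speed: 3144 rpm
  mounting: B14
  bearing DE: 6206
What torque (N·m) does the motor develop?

ω = 2π × 3144/60 = 329.2 rad/s
τ = P/ω = 18700/329.2 = 56.8 N·m

56.8 N·m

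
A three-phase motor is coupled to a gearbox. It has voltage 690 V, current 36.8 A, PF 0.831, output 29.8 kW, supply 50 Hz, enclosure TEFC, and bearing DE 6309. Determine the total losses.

P_in = √3·V·I·cosφ = 1.732×690×36.8×0.831 = 36547 W
P_out = 29800 W
Losses = P_in − P_out = 36547 − 29800 = 6747 W

6.75 kW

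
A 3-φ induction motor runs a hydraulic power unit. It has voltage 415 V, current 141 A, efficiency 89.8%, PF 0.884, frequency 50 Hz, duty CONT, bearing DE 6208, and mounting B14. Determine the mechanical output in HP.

108 HP

P_in = √3·V·I·cosφ = 1.732 × 415 × 141 × 0.884 = 89592 W
P_out = η·P_in = 0.898 × 89592 = 80454 W
= 80454/746 = 108 HP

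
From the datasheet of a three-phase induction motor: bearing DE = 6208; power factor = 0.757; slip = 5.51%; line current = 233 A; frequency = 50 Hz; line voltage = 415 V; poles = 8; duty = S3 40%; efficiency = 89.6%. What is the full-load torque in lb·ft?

1130 lb·ft

P_in = √3·V·I·cosφ = 1.732 × 415 × 233 × 0.757 = 126779 W
P_out = η·P_in = 0.896 × 126779 = 113594 W
n_s = 120×50/8 = 750 rpm; n = 750×(1−0.0551) = 709 rpm
ω = 2π×709/60 = 74.25 rad/s
τ = P_out/ω = 113594/74.25 = 1530 N·m
In lb·ft: 1530/1.356 = 1130 lb·ft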